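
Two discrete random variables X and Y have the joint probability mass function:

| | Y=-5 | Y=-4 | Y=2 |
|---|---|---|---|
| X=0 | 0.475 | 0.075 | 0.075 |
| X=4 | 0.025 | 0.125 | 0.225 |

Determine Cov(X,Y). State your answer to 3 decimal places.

E[X] = 1.5,  E[Y] = -2.7
E[XY] = -0.7
Cov(X,Y) = E[XY] − E[X]E[Y] = -0.7 − (1.5)(-2.7) = 3.35

3.350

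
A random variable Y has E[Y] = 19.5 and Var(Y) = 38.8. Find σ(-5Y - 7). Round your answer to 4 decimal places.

Var(-5Y - 7) = (-5)²·38.8 = 970
σ(-5Y - 7) = √970 ≈ 31.1448

31.1448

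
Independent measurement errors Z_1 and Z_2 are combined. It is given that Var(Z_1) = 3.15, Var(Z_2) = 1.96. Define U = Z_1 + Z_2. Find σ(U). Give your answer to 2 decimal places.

2.26

By independence, Var(U) = (1)²Var(Z_1) + (1)²Var(Z_2)
= (1)²·3.15 + (1)²·1.96 = 5.11
σ(U) = √5.11 ≈ 2.26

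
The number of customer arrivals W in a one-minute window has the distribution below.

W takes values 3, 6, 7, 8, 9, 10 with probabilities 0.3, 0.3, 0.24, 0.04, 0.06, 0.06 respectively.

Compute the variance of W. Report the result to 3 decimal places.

4.574

E[W] = (3)(0.3) + (6)(0.3) + (7)(0.24) + (8)(0.04) + (9)(0.06) + (10)(0.06) = 5.84
E[W²] = (3)²(0.3) + (6)²(0.3) + (7)²(0.24) + (8)²(0.04) + (9)²(0.06) + (10)²(0.06) = 38.68
Var(W) = E[W²] − (E[W])² = 38.68 − (5.84)² = 4.5744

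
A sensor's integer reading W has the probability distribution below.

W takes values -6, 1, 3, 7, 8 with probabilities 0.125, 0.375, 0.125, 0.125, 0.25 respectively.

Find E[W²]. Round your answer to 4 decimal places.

28.1250

E[W²] = (-6)²(0.125) + (1)²(0.375) + (3)²(0.125) + (7)²(0.125) + (8)²(0.25) = 28.125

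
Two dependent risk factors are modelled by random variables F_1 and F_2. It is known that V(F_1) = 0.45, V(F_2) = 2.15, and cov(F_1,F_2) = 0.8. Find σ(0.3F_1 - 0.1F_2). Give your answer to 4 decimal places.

0.1183

V(0.3F_1 - 0.1F_2) = (0.3)²·V(F_1) + (-0.1)²·V(F_2) + 2·(0.3)·(-0.1)·cov(F_1,F_2)
= 0.09·0.45 + 0.01·2.15 + -0.06·0.8 = 0.014
σ(0.3F_1 - 0.1F_2) = √0.014 ≈ 0.1183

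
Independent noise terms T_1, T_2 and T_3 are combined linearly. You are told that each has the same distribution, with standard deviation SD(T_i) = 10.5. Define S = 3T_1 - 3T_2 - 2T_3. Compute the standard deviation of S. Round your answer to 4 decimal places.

49.2494

V(T_i) = (10.5)² = 110.25
By independence, V(S) = (3)²V(T_1) + (-3)²V(T_2) + (-2)²V(T_3)
= (3)²·110.25 + (-3)²·110.25 + (-2)²·110.25 = 2425.5
SD(S) = √2425.5 ≈ 49.2494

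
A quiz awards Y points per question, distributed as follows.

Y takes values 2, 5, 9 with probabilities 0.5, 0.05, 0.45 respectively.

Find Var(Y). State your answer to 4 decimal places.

E[Y] = (2)(0.5) + (5)(0.05) + (9)(0.45) = 5.3
E[Y²] = (2)²(0.5) + (5)²(0.05) + (9)²(0.45) = 39.7
Var(Y) = E[Y²] − (E[Y])² = 39.7 − (5.3)² = 11.61

11.6100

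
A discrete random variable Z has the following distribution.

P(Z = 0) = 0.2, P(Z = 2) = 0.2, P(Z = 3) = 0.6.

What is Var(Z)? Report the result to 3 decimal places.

1.360

E[Z] = (0)(0.2) + (2)(0.2) + (3)(0.6) = 2.2
E[Z²] = (0)²(0.2) + (2)²(0.2) + (3)²(0.6) = 6.2
Var(Z) = E[Z²] − (E[Z])² = 6.2 − (2.2)² = 1.36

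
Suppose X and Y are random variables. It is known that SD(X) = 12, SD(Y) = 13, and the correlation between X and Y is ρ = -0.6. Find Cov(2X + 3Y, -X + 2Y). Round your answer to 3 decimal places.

Var(X) = (12)² = 144;  Var(Y) = (13)² = 169
Cov(X,Y) = ρ·SD(X)·SD(Y) = -0.6·12·13 = -93.6
Cov(2X + 3Y, -X + 2Y) = (2)(-1)Var(X) + (3)(2)Var(Y) + [(2)(2) + (3)(-1)]Cov(X,Y)
= -2·144 + 6·169 + 1·-93.6 = 632.4

632.400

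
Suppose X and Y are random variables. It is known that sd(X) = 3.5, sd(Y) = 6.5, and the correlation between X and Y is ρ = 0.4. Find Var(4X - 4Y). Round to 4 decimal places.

Var(X) = (3.5)² = 12.25;  Var(Y) = (6.5)² = 42.25
Cov(X,Y) = ρ·sd(X)·sd(Y) = 0.4·3.5·6.5 = 9.1
Var(4X - 4Y) = (4)²·Var(X) + (-4)²·Var(Y) + 2·(4)·(-4)·Cov(X,Y)
= 16·12.25 + 16·42.25 + -32·9.1 = 580.8

580.8000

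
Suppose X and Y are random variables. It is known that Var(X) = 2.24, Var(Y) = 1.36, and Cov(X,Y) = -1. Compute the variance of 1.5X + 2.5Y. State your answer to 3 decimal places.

Var(1.5X + 2.5Y) = (1.5)²·Var(X) + (2.5)²·Var(Y) + 2·(1.5)·(2.5)·Cov(X,Y)
= 2.25·2.24 + 6.25·1.36 + 7.5·-1 = 6.04

6.040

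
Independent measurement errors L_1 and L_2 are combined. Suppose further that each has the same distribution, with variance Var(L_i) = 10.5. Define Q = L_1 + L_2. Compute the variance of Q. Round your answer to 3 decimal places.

21.000

By independence, Var(Q) = (1)²Var(L_1) + (1)²Var(L_2)
= (1)²·10.5 + (1)²·10.5 = 21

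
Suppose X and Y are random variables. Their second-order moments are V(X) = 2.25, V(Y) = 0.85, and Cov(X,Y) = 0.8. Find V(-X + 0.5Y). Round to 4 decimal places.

1.6625

V(-X + 0.5Y) = (-1)²·V(X) + (0.5)²·V(Y) + 2·(-1)·(0.5)·Cov(X,Y)
= 1·2.25 + 0.25·0.85 + -1·0.8 = 1.6625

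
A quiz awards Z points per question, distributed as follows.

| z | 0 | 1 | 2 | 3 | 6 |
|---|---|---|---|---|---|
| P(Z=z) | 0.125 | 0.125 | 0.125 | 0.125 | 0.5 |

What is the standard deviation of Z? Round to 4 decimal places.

2.3848

E[Z] = (0)(0.125) + (1)(0.125) + (2)(0.125) + (3)(0.125) + (6)(0.5) = 3.75
E[Z²] = (0)²(0.125) + (1)²(0.125) + (2)²(0.125) + (3)²(0.125) + (6)²(0.5) = 19.75
var(Z) = E[Z²] − (E[Z])² = 19.75 − (3.75)² = 5.6875
σ(Z) = √5.6875 ≈ 2.3848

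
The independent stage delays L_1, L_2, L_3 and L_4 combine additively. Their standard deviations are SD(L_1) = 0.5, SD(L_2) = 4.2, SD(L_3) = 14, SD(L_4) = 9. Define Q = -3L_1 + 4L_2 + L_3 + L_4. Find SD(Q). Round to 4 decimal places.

23.6958

var(L_1) = 0.25, var(L_2) = 17.64, var(L_3) = 196, var(L_4) = 81
By independence, var(Q) = (-3)²var(L_1) + (4)²var(L_2) + (1)²var(L_3) + (1)²var(L_4)
= (-3)²·0.25 + (4)²·17.64 + (1)²·196 + (1)²·81 = 561.49
SD(Q) = √561.49 ≈ 23.6958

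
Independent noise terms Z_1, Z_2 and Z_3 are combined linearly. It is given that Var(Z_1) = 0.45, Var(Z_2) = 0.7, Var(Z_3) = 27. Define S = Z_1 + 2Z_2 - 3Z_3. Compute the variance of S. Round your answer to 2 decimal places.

By independence, Var(S) = (1)²Var(Z_1) + (2)²Var(Z_2) + (-3)²Var(Z_3)
= (1)²·0.45 + (2)²·0.7 + (-3)²·27 = 246.25

246.25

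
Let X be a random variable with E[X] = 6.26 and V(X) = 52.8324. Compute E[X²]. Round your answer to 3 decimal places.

E[X²] = V(X) + (E[X])² = 52.8324 + (6.26)² = 92.02

92.020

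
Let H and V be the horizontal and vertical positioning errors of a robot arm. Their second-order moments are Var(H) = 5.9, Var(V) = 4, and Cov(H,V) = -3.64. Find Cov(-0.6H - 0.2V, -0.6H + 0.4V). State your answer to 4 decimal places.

Cov(-0.6H - 0.2V, -0.6H + 0.4V) = (-0.6)(-0.6)Var(H) + (-0.2)(0.4)Var(V) + [(-0.6)(0.4) + (-0.2)(-0.6)]Cov(H,V)
= 0.36·5.9 + -0.08·4 + -0.12·-3.64 = 2.2408

2.2408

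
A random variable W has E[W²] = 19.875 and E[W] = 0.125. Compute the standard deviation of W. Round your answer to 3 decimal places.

Var(W) = 19.875 − (0.125)² = 19.859375
SD(W) = √19.859375 ≈ 4.456

4.456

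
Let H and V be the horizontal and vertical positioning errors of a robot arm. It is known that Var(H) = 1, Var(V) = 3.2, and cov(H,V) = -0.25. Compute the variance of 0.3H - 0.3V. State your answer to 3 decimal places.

0.423

Var(0.3H - 0.3V) = (0.3)²·Var(H) + (-0.3)²·Var(V) + 2·(0.3)·(-0.3)·cov(H,V)
= 0.09·1 + 0.09·3.2 + -0.18·-0.25 = 0.423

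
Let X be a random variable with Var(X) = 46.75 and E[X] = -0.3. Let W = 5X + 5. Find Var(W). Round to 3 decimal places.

1168.750

Var(5X + 5) = (5)²·Var(X) = 25·46.75 = 1168.75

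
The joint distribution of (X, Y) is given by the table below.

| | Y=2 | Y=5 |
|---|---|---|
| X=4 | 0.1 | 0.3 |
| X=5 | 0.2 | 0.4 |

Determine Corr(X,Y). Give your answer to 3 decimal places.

-0.089

E[X] = 4.6,  E[Y] = 4.1
E[XY] = 18.8
Cov(X,Y) = E[XY] − E[X]E[Y] = 18.8 − (4.6)(4.1) = -0.06
Var(X) = 0.24,  Var(Y) = 1.89
ρ = -0.06 / √(0.24·1.89) ≈ -0.089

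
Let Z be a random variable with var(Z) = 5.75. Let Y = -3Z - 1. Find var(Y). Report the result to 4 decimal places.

var(-3Z - 1) = (-3)²·var(Z) = 9·5.75 = 51.75

51.7500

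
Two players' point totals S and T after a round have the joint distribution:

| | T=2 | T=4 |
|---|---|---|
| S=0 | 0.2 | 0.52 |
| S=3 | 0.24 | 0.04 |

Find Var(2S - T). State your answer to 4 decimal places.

E[S] = 0.84,  E[T] = 3.12,  E[ST] = 1.92
Var(S) = 2.52 − (0.84)² = 1.8144;  Var(T) = 10.72 − (3.12)² = 0.9856
Cov(S,T) = 1.92 − (0.84)(3.12) = -0.7008
Var(2S - T) = (2)²·1.8144 + (-1)²·0.9856 + 2·(2)·(-1)·-0.7008 = 11.0464

11.0464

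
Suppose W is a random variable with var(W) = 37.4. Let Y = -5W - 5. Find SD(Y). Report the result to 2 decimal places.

var(-5W - 5) = (-5)²·37.4 = 935
SD(Y) = √935 ≈ 30.58

30.58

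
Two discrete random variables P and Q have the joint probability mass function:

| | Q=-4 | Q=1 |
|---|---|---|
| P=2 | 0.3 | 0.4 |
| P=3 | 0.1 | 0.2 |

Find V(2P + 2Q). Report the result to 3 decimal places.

E[P] = 2.3,  E[Q] = -1,  E[PQ] = -2.2
V(P) = 5.5 − (2.3)² = 0.21;  V(Q) = 7 − (-1)² = 6
Cov(P,Q) = -2.2 − (2.3)(-1) = 0.1
V(2P + 2Q) = (2)²·0.21 + (2)²·6 + 2·(2)·(2)·0.1 = 25.64

25.640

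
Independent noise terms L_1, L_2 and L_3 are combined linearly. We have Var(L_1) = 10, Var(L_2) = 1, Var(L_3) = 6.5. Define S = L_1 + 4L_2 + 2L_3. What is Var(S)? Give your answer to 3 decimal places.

By independence, Var(S) = (1)²Var(L_1) + (4)²Var(L_2) + (2)²Var(L_3)
= (1)²·10 + (4)²·1 + (2)²·6.5 = 52

52.000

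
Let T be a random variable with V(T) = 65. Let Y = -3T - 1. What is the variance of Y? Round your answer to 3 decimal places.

V(-3T - 1) = (-3)²·V(T) = 9·65 = 585

585.000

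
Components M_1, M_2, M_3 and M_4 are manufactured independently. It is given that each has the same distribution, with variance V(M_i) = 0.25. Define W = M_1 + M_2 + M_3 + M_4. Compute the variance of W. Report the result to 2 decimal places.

1.00

By independence, V(W) = (1)²V(M_1) + (1)²V(M_2) + (1)²V(M_3) + (1)²V(M_4)
= (1)²·0.25 + (1)²·0.25 + (1)²·0.25 + (1)²·0.25 = 1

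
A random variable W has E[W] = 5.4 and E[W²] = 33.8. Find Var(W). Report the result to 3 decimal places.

Var(W) = 33.8 − (5.4)² = 4.64

4.640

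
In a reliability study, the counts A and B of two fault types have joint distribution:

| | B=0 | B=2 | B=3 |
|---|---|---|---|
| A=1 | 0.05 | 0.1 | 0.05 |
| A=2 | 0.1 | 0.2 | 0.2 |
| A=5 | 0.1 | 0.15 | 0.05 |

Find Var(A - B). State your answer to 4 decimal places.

E[A] = 2.7,  E[B] = 1.8,  E[AB] = 4.6
Var(A) = 9.7 − (2.7)² = 2.41;  Var(B) = 4.5 − (1.8)² = 1.26
cov(A,B) = 4.6 − (2.7)(1.8) = -0.26
Var(A - B) = (1)²·2.41 + (-1)²·1.26 + 2·(1)·(-1)·-0.26 = 4.19

4.1900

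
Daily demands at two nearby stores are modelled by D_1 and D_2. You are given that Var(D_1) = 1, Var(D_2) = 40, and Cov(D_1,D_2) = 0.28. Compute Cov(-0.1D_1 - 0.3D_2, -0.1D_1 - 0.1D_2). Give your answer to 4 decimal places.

Cov(-0.1D_1 - 0.3D_2, -0.1D_1 - 0.1D_2) = (-0.1)(-0.1)Var(D_1) + (-0.3)(-0.1)Var(D_2) + [(-0.1)(-0.1) + (-0.3)(-0.1)]Cov(D_1,D_2)
= 0.01·1 + 0.03·40 + 0.04·0.28 = 1.2212

1.2212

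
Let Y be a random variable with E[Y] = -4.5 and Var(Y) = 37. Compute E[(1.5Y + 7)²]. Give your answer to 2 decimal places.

83.31

E[1.5Y + 7] = 1.5·-4.5 + 7 = 0.25
Var(1.5Y + 7) = (1.5)²·37 = 83.25
E[(1.5Y + 7)²] = Var((1.5Y + 7)) + (E[(1.5Y + 7)])² = 83.25 + (0.25)² = 83.3125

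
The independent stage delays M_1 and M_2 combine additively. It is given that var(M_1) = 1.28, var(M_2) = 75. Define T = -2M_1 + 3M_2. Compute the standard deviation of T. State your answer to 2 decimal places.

26.08

By independence, var(T) = (-2)²var(M_1) + (3)²var(M_2)
= (-2)²·1.28 + (3)²·75 = 680.12
SD(T) = √680.12 ≈ 26.08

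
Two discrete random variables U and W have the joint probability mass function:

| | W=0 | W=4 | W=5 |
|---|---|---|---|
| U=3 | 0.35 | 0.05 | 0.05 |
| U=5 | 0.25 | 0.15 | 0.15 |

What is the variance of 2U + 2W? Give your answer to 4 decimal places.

29.5600

E[U] = 4.1,  E[W] = 1.8,  E[UW] = 8.1
var(U) = 17.8 − (4.1)² = 0.99;  var(W) = 8.2 − (1.8)² = 4.96
cov(U,W) = 8.1 − (4.1)(1.8) = 0.72
var(2U + 2W) = (2)²·0.99 + (2)²·4.96 + 2·(2)·(2)·0.72 = 29.56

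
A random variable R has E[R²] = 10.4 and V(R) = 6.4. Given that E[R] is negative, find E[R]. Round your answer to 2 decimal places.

(E[R])² = E[R²] − V(R) = 10.4 − 6.4 = 4
E[R] = −√4 = -2

-2.00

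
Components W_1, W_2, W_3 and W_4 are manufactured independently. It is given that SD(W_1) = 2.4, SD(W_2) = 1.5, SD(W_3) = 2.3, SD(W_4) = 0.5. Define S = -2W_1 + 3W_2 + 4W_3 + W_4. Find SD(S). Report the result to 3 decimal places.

11.322

Var(W_1) = 5.76, Var(W_2) = 2.25, Var(W_3) = 5.29, Var(W_4) = 0.25
By independence, Var(S) = (-2)²Var(W_1) + (3)²Var(W_2) + (4)²Var(W_3) + (1)²Var(W_4)
= (-2)²·5.76 + (3)²·2.25 + (4)²·5.29 + (1)²·0.25 = 128.18
SD(S) = √128.18 ≈ 11.322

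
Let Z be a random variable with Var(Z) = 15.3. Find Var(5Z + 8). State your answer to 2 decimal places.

Var(5Z + 8) = (5)²·Var(Z) = 25·15.3 = 382.5

382.50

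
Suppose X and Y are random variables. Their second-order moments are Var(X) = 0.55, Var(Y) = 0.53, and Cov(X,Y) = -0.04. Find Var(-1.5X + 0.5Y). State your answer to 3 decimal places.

1.430

Var(-1.5X + 0.5Y) = (-1.5)²·Var(X) + (0.5)²·Var(Y) + 2·(-1.5)·(0.5)·Cov(X,Y)
= 2.25·0.55 + 0.25·0.53 + -1.5·-0.04 = 1.43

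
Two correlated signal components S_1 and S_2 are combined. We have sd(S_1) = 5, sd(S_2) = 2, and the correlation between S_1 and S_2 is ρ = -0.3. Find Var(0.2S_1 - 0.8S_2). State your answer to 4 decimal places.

4.5200

Var(S_1) = (5)² = 25;  Var(S_2) = (2)² = 4
Cov(S_1,S_2) = ρ·sd(S_1)·sd(S_2) = -0.3·5·2 = -3
Var(0.2S_1 - 0.8S_2) = (0.2)²·Var(S_1) + (-0.8)²·Var(S_2) + 2·(0.2)·(-0.8)·Cov(S_1,S_2)
= 0.04·25 + 0.64·4 + -0.32·-3 = 4.52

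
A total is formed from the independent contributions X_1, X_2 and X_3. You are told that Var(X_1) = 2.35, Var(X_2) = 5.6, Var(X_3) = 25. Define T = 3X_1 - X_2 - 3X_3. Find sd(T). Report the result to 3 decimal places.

By independence, Var(T) = (3)²Var(X_1) + (-1)²Var(X_2) + (-3)²Var(X_3)
= (3)²·2.35 + (-1)²·5.6 + (-3)²·25 = 251.75
sd(T) = √251.75 ≈ 15.867

15.867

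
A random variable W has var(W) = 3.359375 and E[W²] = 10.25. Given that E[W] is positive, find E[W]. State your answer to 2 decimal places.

(E[W])² = E[W²] − var(W) = 10.25 − 3.359375 = 6.890625
E[W] = √6.890625 = 2.625

2.63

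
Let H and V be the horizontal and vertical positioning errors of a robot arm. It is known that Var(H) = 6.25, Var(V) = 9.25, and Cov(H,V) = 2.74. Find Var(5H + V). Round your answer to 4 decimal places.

192.9000

Var(5H + V) = (5)²·Var(H) + (1)²·Var(V) + 2·(5)·(1)·Cov(H,V)
= 25·6.25 + 1·9.25 + 10·2.74 = 192.9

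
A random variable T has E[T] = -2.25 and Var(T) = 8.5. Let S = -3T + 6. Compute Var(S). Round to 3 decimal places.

Var(-3T + 6) = (-3)²·Var(T) = 9·8.5 = 76.5

76.500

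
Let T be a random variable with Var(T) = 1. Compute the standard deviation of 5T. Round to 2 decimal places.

Var(5T) = (5)²·1 = 25
σ(5T) = √25 ≈ 5.00

5.00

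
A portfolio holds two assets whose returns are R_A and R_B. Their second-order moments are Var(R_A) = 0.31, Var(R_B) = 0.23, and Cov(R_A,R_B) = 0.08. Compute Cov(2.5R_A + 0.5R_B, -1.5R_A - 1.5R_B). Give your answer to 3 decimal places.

Cov(2.5R_A + 0.5R_B, -1.5R_A - 1.5R_B) = (2.5)(-1.5)Var(R_A) + (0.5)(-1.5)Var(R_B) + [(2.5)(-1.5) + (0.5)(-1.5)]Cov(R_A,R_B)
= -3.75·0.31 + -0.75·0.23 + -4.5·0.08 = -1.695

-1.695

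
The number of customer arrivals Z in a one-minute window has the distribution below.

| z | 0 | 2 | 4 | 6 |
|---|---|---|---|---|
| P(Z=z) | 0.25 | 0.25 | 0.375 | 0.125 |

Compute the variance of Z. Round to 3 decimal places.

3.938

E[Z] = (0)(0.25) + (2)(0.25) + (4)(0.375) + (6)(0.125) = 2.75
E[Z²] = (0)²(0.25) + (2)²(0.25) + (4)²(0.375) + (6)²(0.125) = 11.5
V(Z) = E[Z²] − (E[Z])² = 11.5 − (2.75)² = 3.9375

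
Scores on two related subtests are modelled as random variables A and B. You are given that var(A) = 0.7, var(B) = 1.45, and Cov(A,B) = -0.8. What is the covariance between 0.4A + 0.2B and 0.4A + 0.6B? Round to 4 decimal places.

0.0300

Cov(0.4A + 0.2B, 0.4A + 0.6B) = (0.4)(0.4)var(A) + (0.2)(0.6)var(B) + [(0.4)(0.6) + (0.2)(0.4)]Cov(A,B)
= 0.16·0.7 + 0.12·1.45 + 0.32·-0.8 = 0.03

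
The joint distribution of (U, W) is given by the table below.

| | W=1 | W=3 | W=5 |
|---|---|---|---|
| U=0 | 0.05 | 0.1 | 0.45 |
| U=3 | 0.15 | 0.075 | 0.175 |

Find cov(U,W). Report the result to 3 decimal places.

-0.870

E[U] = 1.2,  E[W] = 3.85
E[UW] = 3.75
cov(U,W) = E[UW] − E[U]E[W] = 3.75 − (1.2)(3.85) = -0.87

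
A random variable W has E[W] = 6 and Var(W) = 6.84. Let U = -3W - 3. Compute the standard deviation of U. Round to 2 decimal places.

7.85

Var(-3W - 3) = (-3)²·6.84 = 61.56
SD(U) = √61.56 ≈ 7.85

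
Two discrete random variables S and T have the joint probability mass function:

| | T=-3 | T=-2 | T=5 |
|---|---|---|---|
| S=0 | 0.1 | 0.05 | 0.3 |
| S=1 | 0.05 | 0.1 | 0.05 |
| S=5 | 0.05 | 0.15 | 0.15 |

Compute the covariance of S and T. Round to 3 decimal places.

E[S] = 1.95,  E[T] = 1.3
E[ST] = 1.4
Cov(S,T) = E[ST] − E[S]E[T] = 1.4 − (1.95)(1.3) = -1.135

-1.135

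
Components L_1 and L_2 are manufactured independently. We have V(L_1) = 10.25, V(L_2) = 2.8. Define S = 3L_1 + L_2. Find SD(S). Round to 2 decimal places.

9.75

By independence, V(S) = (3)²V(L_1) + (1)²V(L_2)
= (3)²·10.25 + (1)²·2.8 = 95.05
SD(S) = √95.05 ≈ 9.75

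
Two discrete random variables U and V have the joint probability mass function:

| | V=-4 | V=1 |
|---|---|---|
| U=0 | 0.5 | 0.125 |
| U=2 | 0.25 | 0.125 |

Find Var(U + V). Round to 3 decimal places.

E[U] = 0.75,  E[V] = -2.75,  E[UV] = -1.75
Var(U) = 1.5 − (0.75)² = 0.9375;  Var(V) = 12.25 − (-2.75)² = 4.6875
Cov(U,V) = -1.75 − (0.75)(-2.75) = 0.3125
Var(U + V) = (1)²·0.9375 + (1)²·4.6875 + 2·(1)·(1)·0.3125 = 6.25

6.250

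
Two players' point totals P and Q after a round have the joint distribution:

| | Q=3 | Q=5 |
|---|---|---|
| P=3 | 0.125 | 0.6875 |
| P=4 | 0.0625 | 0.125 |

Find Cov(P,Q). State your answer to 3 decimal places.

-0.055

E[P] = 3.1875,  E[Q] = 4.625
E[PQ] = 14.6875
Cov(P,Q) = E[PQ] − E[P]E[Q] = 14.6875 − (3.1875)(4.625) = -0.0546875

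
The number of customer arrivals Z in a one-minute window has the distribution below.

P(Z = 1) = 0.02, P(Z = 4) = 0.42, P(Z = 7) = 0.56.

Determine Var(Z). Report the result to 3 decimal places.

E[Z] = (1)(0.02) + (4)(0.42) + (7)(0.56) = 5.62
E[Z²] = (1)²(0.02) + (4)²(0.42) + (7)²(0.56) = 34.18
Var(Z) = E[Z²] − (E[Z])² = 34.18 − (5.62)² = 2.5956

2.596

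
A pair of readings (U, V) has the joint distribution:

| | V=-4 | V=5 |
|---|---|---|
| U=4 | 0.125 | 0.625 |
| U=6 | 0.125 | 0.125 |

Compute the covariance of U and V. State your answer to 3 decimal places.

-1.125

E[U] = 4.5,  E[V] = 2.75
E[UV] = 11.25
Cov(U,V) = E[UV] − E[U]E[V] = 11.25 − (4.5)(2.75) = -1.125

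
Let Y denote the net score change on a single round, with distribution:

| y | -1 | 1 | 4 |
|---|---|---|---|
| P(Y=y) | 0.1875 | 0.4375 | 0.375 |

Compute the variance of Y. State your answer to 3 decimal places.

3.563

E[Y] = (-1)(0.1875) + (1)(0.4375) + (4)(0.375) = 1.75
E[Y²] = (-1)²(0.1875) + (1)²(0.4375) + (4)²(0.375) = 6.625
V(Y) = E[Y²] − (E[Y])² = 6.625 − (1.75)² = 3.5625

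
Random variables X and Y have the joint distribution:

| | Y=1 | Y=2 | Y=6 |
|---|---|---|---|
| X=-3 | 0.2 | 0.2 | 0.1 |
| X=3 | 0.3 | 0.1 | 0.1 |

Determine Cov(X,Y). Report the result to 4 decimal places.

-0.3000

E[X] = 0,  E[Y] = 2.3
E[XY] = -0.3
Cov(X,Y) = E[XY] − E[X]E[Y] = -0.3 − (0)(2.3) = -0.3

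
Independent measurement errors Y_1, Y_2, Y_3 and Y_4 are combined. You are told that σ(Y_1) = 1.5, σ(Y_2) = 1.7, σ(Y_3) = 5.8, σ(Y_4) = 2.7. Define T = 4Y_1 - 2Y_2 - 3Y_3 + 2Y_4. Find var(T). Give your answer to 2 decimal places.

379.48

var(Y_1) = 2.25, var(Y_2) = 2.89, var(Y_3) = 33.64, var(Y_4) = 7.29
By independence, var(T) = (4)²var(Y_1) + (-2)²var(Y_2) + (-3)²var(Y_3) + (2)²var(Y_4)
= (4)²·2.25 + (-2)²·2.89 + (-3)²·33.64 + (2)²·7.29 = 379.48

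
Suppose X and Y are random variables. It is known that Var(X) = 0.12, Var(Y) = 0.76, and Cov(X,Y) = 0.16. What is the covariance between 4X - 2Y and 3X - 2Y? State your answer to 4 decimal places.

Cov(4X - 2Y, 3X - 2Y) = (4)(3)Var(X) + (-2)(-2)Var(Y) + [(4)(-2) + (-2)(3)]Cov(X,Y)
= 12·0.12 + 4·0.76 + -14·0.16 = 2.24

2.2400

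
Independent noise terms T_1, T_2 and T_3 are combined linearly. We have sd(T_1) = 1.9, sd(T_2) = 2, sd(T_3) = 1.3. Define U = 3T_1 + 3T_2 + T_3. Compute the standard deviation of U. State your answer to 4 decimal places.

8.3774

Var(T_1) = 3.61, Var(T_2) = 4, Var(T_3) = 1.69
By independence, Var(U) = (3)²Var(T_1) + (3)²Var(T_2) + (1)²Var(T_3)
= (3)²·3.61 + (3)²·4 + (1)²·1.69 = 70.18
sd(U) = √70.18 ≈ 8.3774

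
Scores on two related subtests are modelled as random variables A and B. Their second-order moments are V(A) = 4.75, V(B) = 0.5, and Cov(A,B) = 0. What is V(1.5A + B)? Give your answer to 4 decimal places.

V(1.5A + B) = (1.5)²·V(A) + (1)²·V(B) + 2·(1.5)·(1)·Cov(A,B)
= 2.25·4.75 + 1·0.5 + 3·0 = 11.1875

11.1875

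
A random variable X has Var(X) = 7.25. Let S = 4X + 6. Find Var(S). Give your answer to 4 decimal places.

Var(4X + 6) = (4)²·Var(X) = 16·7.25 = 116

116.0000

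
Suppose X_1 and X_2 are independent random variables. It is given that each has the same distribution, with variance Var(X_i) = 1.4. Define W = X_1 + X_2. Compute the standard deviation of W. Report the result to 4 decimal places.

By independence, Var(W) = (1)²Var(X_1) + (1)²Var(X_2)
= (1)²·1.4 + (1)²·1.4 = 2.8
SD(W) = √2.8 ≈ 1.6733

1.6733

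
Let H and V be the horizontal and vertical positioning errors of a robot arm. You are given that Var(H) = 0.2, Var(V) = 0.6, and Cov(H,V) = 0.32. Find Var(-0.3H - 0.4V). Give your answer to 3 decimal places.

Var(-0.3H - 0.4V) = (-0.3)²·Var(H) + (-0.4)²·Var(V) + 2·(-0.3)·(-0.4)·Cov(H,V)
= 0.09·0.2 + 0.16·0.6 + 0.24·0.32 = 0.1908

0.191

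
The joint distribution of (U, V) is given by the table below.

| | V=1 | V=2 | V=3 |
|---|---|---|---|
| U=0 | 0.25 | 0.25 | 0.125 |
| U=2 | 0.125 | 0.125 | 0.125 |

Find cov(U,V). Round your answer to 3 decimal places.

0.094

E[U] = 0.75,  E[V] = 1.875
E[UV] = 1.5
cov(U,V) = E[UV] − E[U]E[V] = 1.5 − (0.75)(1.875) = 0.09375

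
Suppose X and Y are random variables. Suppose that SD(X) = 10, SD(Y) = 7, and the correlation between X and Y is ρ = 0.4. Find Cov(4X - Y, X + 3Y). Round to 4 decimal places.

V(X) = (10)² = 100;  V(Y) = (7)² = 49
Cov(X,Y) = ρ·SD(X)·SD(Y) = 0.4·10·7 = 28
Cov(4X - Y, X + 3Y) = (4)(1)V(X) + (-1)(3)V(Y) + [(4)(3) + (-1)(1)]Cov(X,Y)
= 4·100 + -3·49 + 11·28 = 561

561.0000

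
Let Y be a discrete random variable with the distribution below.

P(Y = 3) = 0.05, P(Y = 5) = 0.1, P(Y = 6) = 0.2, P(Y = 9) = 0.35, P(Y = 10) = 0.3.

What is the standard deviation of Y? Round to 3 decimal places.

2.121

E[Y] = (3)(0.05) + (5)(0.1) + (6)(0.2) + (9)(0.35) + (10)(0.3) = 8
E[Y²] = (3)²(0.05) + (5)²(0.1) + (6)²(0.2) + (9)²(0.35) + (10)²(0.3) = 68.5
Var(Y) = E[Y²] − (E[Y])² = 68.5 − (8)² = 4.5
SD(Y) = √4.5 ≈ 2.121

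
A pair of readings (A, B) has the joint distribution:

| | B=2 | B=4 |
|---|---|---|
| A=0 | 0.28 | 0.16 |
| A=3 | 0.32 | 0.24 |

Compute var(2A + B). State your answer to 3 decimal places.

10.214

E[A] = 1.68,  E[B] = 2.8,  E[AB] = 4.8
var(A) = 5.04 − (1.68)² = 2.2176;  var(B) = 8.8 − (2.8)² = 0.96
Cov(A,B) = 4.8 − (1.68)(2.8) = 0.096
var(2A + B) = (2)²·2.2176 + (1)²·0.96 + 2·(2)·(1)·0.096 = 10.2144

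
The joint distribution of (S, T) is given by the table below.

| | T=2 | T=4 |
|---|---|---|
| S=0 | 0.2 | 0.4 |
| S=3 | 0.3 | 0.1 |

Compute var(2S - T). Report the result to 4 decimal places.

12.0400

E[S] = 1.2,  E[T] = 3,  E[ST] = 3
var(S) = 3.6 − (1.2)² = 2.16;  var(T) = 10 − (3)² = 1
Cov(S,T) = 3 − (1.2)(3) = -0.6
var(2S - T) = (2)²·2.16 + (-1)²·1 + 2·(2)·(-1)·-0.6 = 12.04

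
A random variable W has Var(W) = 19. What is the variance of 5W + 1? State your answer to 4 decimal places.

475.0000

Var(5W + 1) = (5)²·Var(W) = 25·19 = 475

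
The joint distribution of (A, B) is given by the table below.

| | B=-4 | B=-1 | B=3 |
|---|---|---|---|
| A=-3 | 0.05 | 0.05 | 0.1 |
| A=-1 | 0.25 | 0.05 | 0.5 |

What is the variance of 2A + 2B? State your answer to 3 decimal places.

43.560

E[A] = -1.4,  E[B] = 0.5,  E[AB] = -0.6
var(A) = 2.6 − (-1.4)² = 0.64;  var(B) = 10.3 − (0.5)² = 10.05
Cov(A,B) = -0.6 − (-1.4)(0.5) = 0.1
var(2A + 2B) = (2)²·0.64 + (2)²·10.05 + 2·(2)·(2)·0.1 = 43.56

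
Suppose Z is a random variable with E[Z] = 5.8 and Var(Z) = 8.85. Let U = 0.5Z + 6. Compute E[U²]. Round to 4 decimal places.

81.4225

E[0.5Z + 6] = 0.5·5.8 + 6 = 8.9
Var(0.5Z + 6) = (0.5)²·8.85 = 2.2125
E[U²] = Var(U) + (E[U])² = 2.2125 + (8.9)² = 81.4225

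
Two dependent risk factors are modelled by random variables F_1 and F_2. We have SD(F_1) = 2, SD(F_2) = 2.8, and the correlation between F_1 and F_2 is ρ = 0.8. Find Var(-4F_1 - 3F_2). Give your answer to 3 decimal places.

242.080

Var(F_1) = (2)² = 4;  Var(F_2) = (2.8)² = 7.84
Cov(F_1,F_2) = ρ·SD(F_1)·SD(F_2) = 0.8·2·2.8 = 4.48
Var(-4F_1 - 3F_2) = (-4)²·Var(F_1) + (-3)²·Var(F_2) + 2·(-4)·(-3)·Cov(F_1,F_2)
= 16·4 + 9·7.84 + 24·4.48 = 242.08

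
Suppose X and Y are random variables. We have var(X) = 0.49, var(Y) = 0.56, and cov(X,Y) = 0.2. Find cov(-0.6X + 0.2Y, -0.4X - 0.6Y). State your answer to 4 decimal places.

0.1064

cov(-0.6X + 0.2Y, -0.4X - 0.6Y) = (-0.6)(-0.4)var(X) + (0.2)(-0.6)var(Y) + [(-0.6)(-0.6) + (0.2)(-0.4)]cov(X,Y)
= 0.24·0.49 + -0.12·0.56 + 0.28·0.2 = 0.1064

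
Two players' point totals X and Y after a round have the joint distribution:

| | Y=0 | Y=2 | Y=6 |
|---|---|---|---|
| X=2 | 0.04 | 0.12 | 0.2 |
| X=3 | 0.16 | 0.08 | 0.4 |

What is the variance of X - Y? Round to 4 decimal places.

E[X] = 2.64,  E[Y] = 4,  E[XY] = 10.56
Var(X) = 7.2 − (2.64)² = 0.2304;  Var(Y) = 22.4 − (4)² = 6.4
cov(X,Y) = 10.56 − (2.64)(4) = 0
Var(X - Y) = (1)²·0.2304 + (-1)²·6.4 + 2·(1)·(-1)·0 = 6.6304

6.6304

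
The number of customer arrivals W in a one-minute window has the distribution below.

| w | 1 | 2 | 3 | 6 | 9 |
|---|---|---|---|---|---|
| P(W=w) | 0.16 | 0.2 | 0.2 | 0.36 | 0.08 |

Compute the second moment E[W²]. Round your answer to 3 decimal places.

22.200

E[W²] = (1)²(0.16) + (2)²(0.2) + (3)²(0.2) + (6)²(0.36) + (9)²(0.08) = 22.2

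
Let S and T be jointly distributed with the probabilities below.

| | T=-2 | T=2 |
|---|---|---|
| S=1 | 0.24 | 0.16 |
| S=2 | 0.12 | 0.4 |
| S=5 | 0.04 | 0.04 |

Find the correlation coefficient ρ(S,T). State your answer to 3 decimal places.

E[S] = 1.84,  E[T] = 0.4
E[ST] = 0.96
Cov(S,T) = E[ST] − E[S]E[T] = 0.96 − (1.84)(0.4) = 0.224
var(S) = 1.0944,  var(T) = 3.84
ρ = 0.224 / √(1.0944·3.84) ≈ 0.109

0.109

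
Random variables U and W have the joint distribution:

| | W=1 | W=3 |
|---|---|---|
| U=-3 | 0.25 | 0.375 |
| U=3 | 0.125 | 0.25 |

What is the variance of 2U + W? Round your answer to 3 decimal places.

35.438

E[U] = -0.75,  E[W] = 2.25,  E[UW] = -1.5
V(U) = 9 − (-0.75)² = 8.4375;  V(W) = 6 − (2.25)² = 0.9375
Cov(U,W) = -1.5 − (-0.75)(2.25) = 0.1875
V(2U + W) = (2)²·8.4375 + (1)²·0.9375 + 2·(2)·(1)·0.1875 = 35.4375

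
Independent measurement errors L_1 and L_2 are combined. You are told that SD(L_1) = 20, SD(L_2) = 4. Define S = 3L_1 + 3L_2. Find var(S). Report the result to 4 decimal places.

var(L_1) = 400, var(L_2) = 16
By independence, var(S) = (3)²var(L_1) + (3)²var(L_2)
= (3)²·400 + (3)²·16 = 3744

3744.0000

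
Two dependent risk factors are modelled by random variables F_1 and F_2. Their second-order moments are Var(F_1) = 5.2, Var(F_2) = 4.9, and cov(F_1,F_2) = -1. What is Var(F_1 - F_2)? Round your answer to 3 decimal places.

Var(F_1 - F_2) = (1)²·Var(F_1) + (-1)²·Var(F_2) + 2·(1)·(-1)·cov(F_1,F_2)
= 1·5.2 + 1·4.9 + -2·-1 = 12.1

12.100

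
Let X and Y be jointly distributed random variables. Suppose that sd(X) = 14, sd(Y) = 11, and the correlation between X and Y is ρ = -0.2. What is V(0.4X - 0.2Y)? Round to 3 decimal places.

V(X) = (14)² = 196;  V(Y) = (11)² = 121
cov(X,Y) = ρ·sd(X)·sd(Y) = -0.2·14·11 = -30.8
V(0.4X - 0.2Y) = (0.4)²·V(X) + (-0.2)²·V(Y) + 2·(0.4)·(-0.2)·cov(X,Y)
= 0.16·196 + 0.04·121 + -0.16·-30.8 = 41.128

41.128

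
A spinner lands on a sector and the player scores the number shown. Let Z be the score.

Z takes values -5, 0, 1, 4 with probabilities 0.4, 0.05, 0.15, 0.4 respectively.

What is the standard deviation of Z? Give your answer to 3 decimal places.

4.060

E[Z] = (-5)(0.4) + (0)(0.05) + (1)(0.15) + (4)(0.4) = -0.25
E[Z²] = (-5)²(0.4) + (0)²(0.05) + (1)²(0.15) + (4)²(0.4) = 16.55
var(Z) = E[Z²] − (E[Z])² = 16.55 − (-0.25)² = 16.4875
sd(Z) = √16.4875 ≈ 4.060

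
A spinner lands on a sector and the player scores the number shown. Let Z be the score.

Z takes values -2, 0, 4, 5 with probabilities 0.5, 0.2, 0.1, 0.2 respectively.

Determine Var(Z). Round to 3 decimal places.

8.440

E[Z] = (-2)(0.5) + (0)(0.2) + (4)(0.1) + (5)(0.2) = 0.4
E[Z²] = (-2)²(0.5) + (0)²(0.2) + (4)²(0.1) + (5)²(0.2) = 8.6
Var(Z) = E[Z²] − (E[Z])² = 8.6 − (0.4)² = 8.44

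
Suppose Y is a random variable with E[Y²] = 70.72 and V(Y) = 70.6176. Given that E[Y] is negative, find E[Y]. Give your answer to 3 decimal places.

-0.320

(E[Y])² = E[Y²] − V(Y) = 70.72 − 70.6176 = 0.1024
E[Y] = −√0.1024 = -0.32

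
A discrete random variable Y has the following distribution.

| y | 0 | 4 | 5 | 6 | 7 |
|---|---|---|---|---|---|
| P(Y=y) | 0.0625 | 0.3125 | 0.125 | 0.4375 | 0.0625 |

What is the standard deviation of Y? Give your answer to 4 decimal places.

E[Y] = (0)(0.0625) + (4)(0.3125) + (5)(0.125) + (6)(0.4375) + (7)(0.0625) = 4.9375
E[Y²] = (0)²(0.0625) + (4)²(0.3125) + (5)²(0.125) + (6)²(0.4375) + (7)²(0.0625) = 26.9375
Var(Y) = E[Y²] − (E[Y])² = 26.9375 − (4.9375)² = 2.55859375
SD(Y) = √2.55859375 ≈ 1.5996

1.5996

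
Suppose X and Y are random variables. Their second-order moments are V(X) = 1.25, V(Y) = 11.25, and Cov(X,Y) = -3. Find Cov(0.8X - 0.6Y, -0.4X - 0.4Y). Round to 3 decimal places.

2.540

Cov(0.8X - 0.6Y, -0.4X - 0.4Y) = (0.8)(-0.4)V(X) + (-0.6)(-0.4)V(Y) + [(0.8)(-0.4) + (-0.6)(-0.4)]Cov(X,Y)
= -0.32·1.25 + 0.24·11.25 + -0.08·-3 = 2.54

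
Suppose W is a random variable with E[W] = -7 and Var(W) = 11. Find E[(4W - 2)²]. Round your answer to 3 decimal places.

1076.000

E[4W - 2] = 4·-7 − 2 = -30
Var(4W - 2) = (4)²·11 = 176
E[(4W - 2)²] = Var((4W - 2)) + (E[(4W - 2)])² = 176 + (-30)² = 1076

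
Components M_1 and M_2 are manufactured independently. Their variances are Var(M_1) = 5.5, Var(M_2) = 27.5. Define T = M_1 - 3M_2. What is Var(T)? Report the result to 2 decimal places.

By independence, Var(T) = (1)²Var(M_1) + (-3)²Var(M_2)
= (1)²·5.5 + (-3)²·27.5 = 253

253.00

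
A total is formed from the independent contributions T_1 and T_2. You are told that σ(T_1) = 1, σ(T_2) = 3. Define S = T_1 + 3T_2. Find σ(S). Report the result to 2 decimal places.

9.06

var(T_1) = 1, var(T_2) = 9
By independence, var(S) = (1)²var(T_1) + (3)²var(T_2)
= (1)²·1 + (3)²·9 = 82
σ(S) = √82 ≈ 9.06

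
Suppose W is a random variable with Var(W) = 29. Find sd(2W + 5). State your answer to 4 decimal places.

Var(2W + 5) = (2)²·29 = 116
sd(2W + 5) = √116 ≈ 10.7703

10.7703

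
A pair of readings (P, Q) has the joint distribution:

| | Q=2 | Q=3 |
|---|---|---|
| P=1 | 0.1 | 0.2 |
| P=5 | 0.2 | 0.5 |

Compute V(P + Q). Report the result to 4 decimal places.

E[P] = 3.8,  E[Q] = 2.7,  E[PQ] = 10.3
V(P) = 17.8 − (3.8)² = 3.36;  V(Q) = 7.5 − (2.7)² = 0.21
Cov(P,Q) = 10.3 − (3.8)(2.7) = 0.04
V(P + Q) = (1)²·3.36 + (1)²·0.21 + 2·(1)·(1)·0.04 = 3.65

3.6500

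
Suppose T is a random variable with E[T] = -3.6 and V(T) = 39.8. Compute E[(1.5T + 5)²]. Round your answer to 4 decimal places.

E[1.5T + 5] = 1.5·-3.6 + 5 = -0.4
V(1.5T + 5) = (1.5)²·39.8 = 89.55
E[(1.5T + 5)²] = V((1.5T + 5)) + (E[(1.5T + 5)])² = 89.55 + (-0.4)² = 89.71

89.7100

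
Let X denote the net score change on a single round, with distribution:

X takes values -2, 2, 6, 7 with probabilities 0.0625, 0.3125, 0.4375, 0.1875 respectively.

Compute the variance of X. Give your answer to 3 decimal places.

6.746

E[X] = (-2)(0.0625) + (2)(0.3125) + (6)(0.4375) + (7)(0.1875) = 4.4375
E[X²] = (-2)²(0.0625) + (2)²(0.3125) + (6)²(0.4375) + (7)²(0.1875) = 26.4375
V(X) = E[X²] − (E[X])² = 26.4375 − (4.4375)² = 6.74609375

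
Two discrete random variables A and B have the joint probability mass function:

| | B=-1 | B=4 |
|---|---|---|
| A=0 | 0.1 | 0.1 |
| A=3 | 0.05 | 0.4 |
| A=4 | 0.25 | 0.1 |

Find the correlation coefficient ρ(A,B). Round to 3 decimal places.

E[A] = 2.75,  E[B] = 2
E[AB] = 5.25
Cov(A,B) = E[AB] − E[A]E[B] = 5.25 − (2.75)(2) = -0.25
V(A) = 2.0875,  V(B) = 6
ρ = -0.25 / √(2.0875·6) ≈ -0.071

-0.071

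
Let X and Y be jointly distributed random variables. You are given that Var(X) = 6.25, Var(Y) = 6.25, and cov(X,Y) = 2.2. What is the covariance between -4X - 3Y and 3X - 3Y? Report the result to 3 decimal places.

cov(-4X - 3Y, 3X - 3Y) = (-4)(3)Var(X) + (-3)(-3)Var(Y) + [(-4)(-3) + (-3)(3)]cov(X,Y)
= -12·6.25 + 9·6.25 + 3·2.2 = -12.15

-12.150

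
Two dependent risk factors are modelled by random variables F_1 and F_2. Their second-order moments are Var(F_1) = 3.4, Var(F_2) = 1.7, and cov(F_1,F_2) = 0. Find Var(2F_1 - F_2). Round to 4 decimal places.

Var(2F_1 - F_2) = (2)²·Var(F_1) + (-1)²·Var(F_2) + 2·(2)·(-1)·cov(F_1,F_2)
= 4·3.4 + 1·1.7 + -4·0 = 15.3

15.3000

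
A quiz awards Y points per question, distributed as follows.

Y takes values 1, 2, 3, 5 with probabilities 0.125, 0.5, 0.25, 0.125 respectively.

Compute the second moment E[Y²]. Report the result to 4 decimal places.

E[Y²] = (1)²(0.125) + (2)²(0.5) + (3)²(0.25) + (5)²(0.125) = 7.5

7.5000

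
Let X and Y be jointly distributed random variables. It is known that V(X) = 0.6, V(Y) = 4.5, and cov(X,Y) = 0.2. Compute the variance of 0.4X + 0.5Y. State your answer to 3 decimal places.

1.301

V(0.4X + 0.5Y) = (0.4)²·V(X) + (0.5)²·V(Y) + 2·(0.4)·(0.5)·cov(X,Y)
= 0.16·0.6 + 0.25·4.5 + 0.4·0.2 = 1.301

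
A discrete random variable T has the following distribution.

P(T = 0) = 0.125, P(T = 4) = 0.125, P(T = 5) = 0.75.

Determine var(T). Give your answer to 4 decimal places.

2.6875

E[T] = (0)(0.125) + (4)(0.125) + (5)(0.75) = 4.25
E[T²] = (0)²(0.125) + (4)²(0.125) + (5)²(0.75) = 20.75
var(T) = E[T²] − (E[T])² = 20.75 − (4.25)² = 2.6875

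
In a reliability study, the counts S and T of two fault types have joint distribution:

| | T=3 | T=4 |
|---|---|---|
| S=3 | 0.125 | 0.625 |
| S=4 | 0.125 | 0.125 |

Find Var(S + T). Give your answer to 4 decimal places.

E[S] = 3.25,  E[T] = 3.75,  E[ST] = 12.125
Var(S) = 10.75 − (3.25)² = 0.1875;  Var(T) = 14.25 − (3.75)² = 0.1875
cov(S,T) = 12.125 − (3.25)(3.75) = -0.0625
Var(S + T) = (1)²·0.1875 + (1)²·0.1875 + 2·(1)·(1)·-0.0625 = 0.25

0.2500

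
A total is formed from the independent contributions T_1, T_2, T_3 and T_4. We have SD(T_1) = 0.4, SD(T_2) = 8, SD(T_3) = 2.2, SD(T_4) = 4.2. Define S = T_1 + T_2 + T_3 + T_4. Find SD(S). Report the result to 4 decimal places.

9.3081

Var(T_1) = 0.16, Var(T_2) = 64, Var(T_3) = 4.84, Var(T_4) = 17.64
By independence, Var(S) = (1)²Var(T_1) + (1)²Var(T_2) + (1)²Var(T_3) + (1)²Var(T_4)
= (1)²·0.16 + (1)²·64 + (1)²·4.84 + (1)²·17.64 = 86.64
SD(S) = √86.64 ≈ 9.3081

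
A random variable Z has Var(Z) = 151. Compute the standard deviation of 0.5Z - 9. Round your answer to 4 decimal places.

Var(0.5Z - 9) = (0.5)²·151 = 37.75
sd(0.5Z - 9) = √37.75 ≈ 6.1441

6.1441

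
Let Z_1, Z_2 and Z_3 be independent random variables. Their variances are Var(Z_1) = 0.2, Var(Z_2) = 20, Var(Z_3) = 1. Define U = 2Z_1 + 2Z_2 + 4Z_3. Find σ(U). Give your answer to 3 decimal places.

9.839

By independence, Var(U) = (2)²Var(Z_1) + (2)²Var(Z_2) + (4)²Var(Z_3)
= (2)²·0.2 + (2)²·20 + (4)²·1 = 96.8
σ(U) = √96.8 ≈ 9.839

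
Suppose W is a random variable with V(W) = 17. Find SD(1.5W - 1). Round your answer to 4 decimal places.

V(1.5W - 1) = (1.5)²·17 = 38.25
SD(1.5W - 1) = √38.25 ≈ 6.1847

6.1847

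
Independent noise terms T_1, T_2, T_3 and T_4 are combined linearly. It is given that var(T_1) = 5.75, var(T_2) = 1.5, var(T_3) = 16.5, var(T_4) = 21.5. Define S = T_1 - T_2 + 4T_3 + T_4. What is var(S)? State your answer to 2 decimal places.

By independence, var(S) = (1)²var(T_1) + (-1)²var(T_2) + (4)²var(T_3) + (1)²var(T_4)
= (1)²·5.75 + (-1)²·1.5 + (4)²·16.5 + (1)²·21.5 = 292.75

292.75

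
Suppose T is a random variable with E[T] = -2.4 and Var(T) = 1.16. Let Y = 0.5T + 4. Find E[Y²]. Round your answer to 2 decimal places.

8.13

E[0.5T + 4] = 0.5·-2.4 + 4 = 2.8
Var(0.5T + 4) = (0.5)²·1.16 = 0.29
E[Y²] = Var(Y) + (E[Y])² = 0.29 + (2.8)² = 8.13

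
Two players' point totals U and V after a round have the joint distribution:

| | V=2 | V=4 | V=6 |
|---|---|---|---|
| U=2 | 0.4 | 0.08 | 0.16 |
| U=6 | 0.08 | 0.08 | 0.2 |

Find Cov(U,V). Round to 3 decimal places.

1.306

E[U] = 3.44,  E[V] = 3.76
E[UV] = 14.24
Cov(U,V) = E[UV] − E[U]E[V] = 14.24 − (3.44)(3.76) = 1.3056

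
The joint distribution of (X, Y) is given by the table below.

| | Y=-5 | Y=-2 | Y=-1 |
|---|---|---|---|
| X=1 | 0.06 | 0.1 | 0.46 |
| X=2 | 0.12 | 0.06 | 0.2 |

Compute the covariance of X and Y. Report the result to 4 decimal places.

E[X] = 1.38,  E[Y] = -1.88
E[XY] = -2.8
cov(X,Y) = E[XY] − E[X]E[Y] = -2.8 − (1.38)(-1.88) = -0.2056

-0.2056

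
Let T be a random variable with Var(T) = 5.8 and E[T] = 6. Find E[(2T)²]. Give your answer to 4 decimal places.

E[2T] = 2·6 = 12
Var(2T) = (2)²·5.8 = 23.2
E[(2T)²] = Var((2T)) + (E[(2T)])² = 23.2 + (12)² = 167.2

167.2000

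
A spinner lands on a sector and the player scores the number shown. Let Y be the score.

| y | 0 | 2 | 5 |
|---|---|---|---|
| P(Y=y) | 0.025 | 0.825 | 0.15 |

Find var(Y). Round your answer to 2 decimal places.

E[Y] = (0)(0.025) + (2)(0.825) + (5)(0.15) = 2.4
E[Y²] = (0)²(0.025) + (2)²(0.825) + (5)²(0.15) = 7.05
var(Y) = E[Y²] − (E[Y])² = 7.05 − (2.4)² = 1.29

1.29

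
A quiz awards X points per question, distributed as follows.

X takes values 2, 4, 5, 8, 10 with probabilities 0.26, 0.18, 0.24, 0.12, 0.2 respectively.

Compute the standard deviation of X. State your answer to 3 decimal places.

2.905

E[X] = (2)(0.26) + (4)(0.18) + (5)(0.24) + (8)(0.12) + (10)(0.2) = 5.4
E[X²] = (2)²(0.26) + (4)²(0.18) + (5)²(0.24) + (8)²(0.12) + (10)²(0.2) = 37.6
var(X) = E[X²] − (E[X])² = 37.6 − (5.4)² = 8.44
SD(X) = √8.44 ≈ 2.905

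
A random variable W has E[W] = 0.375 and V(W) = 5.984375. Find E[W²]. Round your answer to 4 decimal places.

6.1250

E[W²] = V(W) + (E[W])² = 5.984375 + (0.375)² = 6.125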